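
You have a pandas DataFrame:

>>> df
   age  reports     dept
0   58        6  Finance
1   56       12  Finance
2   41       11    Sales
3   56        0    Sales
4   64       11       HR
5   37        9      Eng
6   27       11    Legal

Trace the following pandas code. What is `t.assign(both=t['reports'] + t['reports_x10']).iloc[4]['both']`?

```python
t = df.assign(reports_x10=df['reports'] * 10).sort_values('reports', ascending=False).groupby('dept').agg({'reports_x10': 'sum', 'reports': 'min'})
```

add column reports_x10 = df['reports'] * 10:
   age  reports     dept  reports_x10
0   58        6  Finance           60
1   56       12  Finance          120
2   41       11    Sales          110
3   56        0    Sales            0
4   64       11       HR          110
5   37        9      Eng           90
6   27       11    Legal          110
sort by reports descending:
   age  reports     dept  reports_x10
1   56       12  Finance          120
2   41       11    Sales          110
4   64       11       HR          110
6   27       11    Legal          110
5   37        9      Eng           90
0   58        6  Finance           60
3   56        0    Sales            0
group by dept: sum(reports_x10), min(reports):
         reports_x10  reports
dept                         
Eng               90        9
Finance          180        6
HR               110       11
Legal            110       11
Sales            110        0
add column both = t['reports'] + t['reports_x10']:
         reports_x10  reports  both
dept                               
Eng               90        9    99
Finance          180        6   186
HR               110       11   121
Legal            110       11   121
Sales            110        0   110
The value at position 4, column 'both' is 110.

110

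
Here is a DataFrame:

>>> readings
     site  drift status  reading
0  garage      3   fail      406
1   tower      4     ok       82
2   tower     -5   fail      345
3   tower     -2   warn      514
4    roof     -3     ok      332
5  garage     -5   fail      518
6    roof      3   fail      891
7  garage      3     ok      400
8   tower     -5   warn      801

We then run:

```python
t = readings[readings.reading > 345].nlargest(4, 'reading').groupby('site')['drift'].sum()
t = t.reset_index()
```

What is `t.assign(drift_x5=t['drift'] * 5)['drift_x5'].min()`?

filter rows where reading > 345:
     site  drift status  reading
0  garage      3   fail      406
3   tower     -2   warn      514
5  garage     -5   fail      518
6    roof      3   fail      891
7  garage      3     ok      400
8   tower     -5   warn      801
take 4 rows with largest reading:
     site  drift status  reading
6    roof      3   fail      891
8   tower     -5   warn      801
5  garage     -5   fail      518
3   tower     -2   warn      514
group by site, sum of drift:
site
garage   -5
roof      3
tower    -7
Name: drift, dtype: int64
reset_index():
     site  drift
0  garage     -5
1    roof      3
2   tower     -7
add column drift_x5 = t['drift'] * 5:
     site  drift  drift_x5
0  garage     -5       -25
1    roof      3        15
2   tower     -7       -35
Finally, min of column 'drift_x5' = -35.

-35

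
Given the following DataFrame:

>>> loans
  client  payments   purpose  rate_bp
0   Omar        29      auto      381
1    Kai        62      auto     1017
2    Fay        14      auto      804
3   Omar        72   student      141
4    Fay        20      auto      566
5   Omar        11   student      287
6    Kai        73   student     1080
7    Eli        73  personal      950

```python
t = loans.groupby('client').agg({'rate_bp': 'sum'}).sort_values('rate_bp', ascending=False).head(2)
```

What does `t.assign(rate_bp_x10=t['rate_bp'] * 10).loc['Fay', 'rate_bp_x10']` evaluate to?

13700

group by client, sum of rate_bp:
        rate_bp
client         
Eli         950
Fay        1370
Kai        2097
Omar        809
sort by rate_bp descending:
        rate_bp
client         
Kai        2097
Fay        1370
Eli         950
Omar        809
take first 2 rows:
        rate_bp
client         
Kai        2097
Fay        1370
add column rate_bp_x10 = t['rate_bp'] * 10:
        rate_bp  rate_bp_x10
client                      
Kai        2097        20970
Fay        1370        13700
So loc['Fay', 'rate_bp_x10'] = 13700.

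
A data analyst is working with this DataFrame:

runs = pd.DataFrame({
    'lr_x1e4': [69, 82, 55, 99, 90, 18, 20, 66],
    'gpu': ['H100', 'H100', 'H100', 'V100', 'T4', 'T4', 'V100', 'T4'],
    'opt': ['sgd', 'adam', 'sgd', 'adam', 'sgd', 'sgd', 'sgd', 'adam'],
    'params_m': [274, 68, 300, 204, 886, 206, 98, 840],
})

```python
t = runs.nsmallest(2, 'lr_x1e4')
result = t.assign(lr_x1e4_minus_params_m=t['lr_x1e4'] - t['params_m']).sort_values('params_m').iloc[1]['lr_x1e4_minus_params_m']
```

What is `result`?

-188

take 2 rows with smallest lr_x1e4:
   lr_x1e4   gpu  opt  params_m
5       18    T4  sgd       206
6       20  V100  sgd        98
add column lr_x1e4_minus_params_m = t['lr_x1e4'] - t['params_m']:
   lr_x1e4   gpu  opt  params_m  lr_x1e4_minus_params_m
5       18    T4  sgd       206                    -188
6       20  V100  sgd        98                     -78
sort by params_m:
   lr_x1e4   gpu  opt  params_m  lr_x1e4_minus_params_m
6       20  V100  sgd        98                     -78
5       18    T4  sgd       206                    -188
So iloc[1]['lr_x1e4_minus_params_m'] = -188.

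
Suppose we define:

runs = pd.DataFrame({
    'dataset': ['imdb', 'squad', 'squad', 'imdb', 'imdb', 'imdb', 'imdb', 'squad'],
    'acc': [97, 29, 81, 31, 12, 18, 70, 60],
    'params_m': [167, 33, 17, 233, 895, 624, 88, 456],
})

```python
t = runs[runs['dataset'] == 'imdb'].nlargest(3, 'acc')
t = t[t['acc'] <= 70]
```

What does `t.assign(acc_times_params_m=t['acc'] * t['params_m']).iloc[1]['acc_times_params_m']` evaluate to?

7223

filter rows where dataset == 'imdb':
  dataset  acc  params_m
0    imdb   97       167
3    imdb   31       233
4    imdb   12       895
5    imdb   18       624
6    imdb   70        88
take 3 rows with largest acc:
  dataset  acc  params_m
0    imdb   97       167
6    imdb   70        88
3    imdb   31       233
filter rows where acc <= 70:
  dataset  acc  params_m
6    imdb   70        88
3    imdb   31       233
add column acc_times_params_m = t['acc'] * t['params_m']:
  dataset  acc  params_m  acc_times_params_m
6    imdb   70        88                6160
3    imdb   31       233                7223
The value at position 1, column 'acc_times_params_m' is 7223.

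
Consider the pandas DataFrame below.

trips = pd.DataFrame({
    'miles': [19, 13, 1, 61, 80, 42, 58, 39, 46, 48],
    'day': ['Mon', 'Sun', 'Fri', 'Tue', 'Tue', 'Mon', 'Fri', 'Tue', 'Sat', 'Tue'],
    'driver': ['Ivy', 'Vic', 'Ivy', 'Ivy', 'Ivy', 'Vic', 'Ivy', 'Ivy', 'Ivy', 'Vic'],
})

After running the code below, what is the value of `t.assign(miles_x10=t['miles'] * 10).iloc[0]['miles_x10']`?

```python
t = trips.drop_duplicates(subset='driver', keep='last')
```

drop duplicate driver (keep=last):
   miles  day driver
8     46  Sat    Ivy
9     48  Tue    Vic
add column miles_x10 = t['miles'] * 10:
   miles  day driver  miles_x10
8     46  Sat    Ivy        460
9     48  Tue    Vic        480
The value at position 0, column 'miles_x10' is 460.

460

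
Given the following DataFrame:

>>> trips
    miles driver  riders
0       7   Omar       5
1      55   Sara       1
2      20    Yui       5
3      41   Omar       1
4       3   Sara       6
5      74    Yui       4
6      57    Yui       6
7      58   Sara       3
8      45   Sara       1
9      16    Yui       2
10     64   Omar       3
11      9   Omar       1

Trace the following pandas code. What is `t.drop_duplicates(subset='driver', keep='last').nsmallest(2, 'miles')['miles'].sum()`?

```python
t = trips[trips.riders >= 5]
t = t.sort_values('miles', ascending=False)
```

10

filter rows where riders >= 5:
   miles driver  riders
0      7   Omar       5
2     20    Yui       5
4      3   Sara       6
6     57    Yui       6
sort by miles descending:
   miles driver  riders
6     57    Yui       6
2     20    Yui       5
0      7   Omar       5
4      3   Sara       6
drop duplicate driver (keep=last):
   miles driver  riders
2     20    Yui       5
0      7   Omar       5
4      3   Sara       6
take 2 rows with smallest miles:
   miles driver  riders
4      3   Sara       6
0      7   Omar       5
Then the sum of column 'miles': 10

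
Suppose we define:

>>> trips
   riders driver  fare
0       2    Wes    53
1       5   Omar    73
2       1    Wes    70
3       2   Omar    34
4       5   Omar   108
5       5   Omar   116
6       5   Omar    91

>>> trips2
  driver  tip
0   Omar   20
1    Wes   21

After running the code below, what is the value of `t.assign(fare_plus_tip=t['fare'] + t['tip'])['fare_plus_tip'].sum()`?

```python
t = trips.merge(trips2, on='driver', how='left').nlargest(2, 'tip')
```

merge on 'driver' (how='left') → 7 rows:
   riders driver  fare  tip
0       2    Wes    53   21
1       5   Omar    73   20
2       1    Wes    70   21
3       2   Omar    34   20
4       5   Omar   108   20
5       5   Omar   116   20
6       5   Omar    91   20
take 2 rows with largest tip:
   riders driver  fare  tip
0       2    Wes    53   21
2       1    Wes    70   21
add column fare_plus_tip = t['fare'] + t['tip']:
   riders driver  fare  tip  fare_plus_tip
0       2    Wes    53   21             74
2       1    Wes    70   21             91
Then the sum of column 'fare_plus_tip': 165

165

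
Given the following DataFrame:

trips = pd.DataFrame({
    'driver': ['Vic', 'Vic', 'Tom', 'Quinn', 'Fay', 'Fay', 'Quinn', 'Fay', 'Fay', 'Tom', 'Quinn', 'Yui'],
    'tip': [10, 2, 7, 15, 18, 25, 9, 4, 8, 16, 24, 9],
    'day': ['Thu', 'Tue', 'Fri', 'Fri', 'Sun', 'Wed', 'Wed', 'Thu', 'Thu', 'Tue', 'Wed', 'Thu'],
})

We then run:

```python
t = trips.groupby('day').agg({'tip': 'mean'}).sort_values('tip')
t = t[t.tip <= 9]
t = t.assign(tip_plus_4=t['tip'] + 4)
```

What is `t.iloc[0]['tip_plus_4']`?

11.75

group by day, mean of tip:
           tip
day           
Fri  11.000000
Sun  18.000000
Thu   7.750000
Tue   9.000000
Wed  19.333333
sort by tip:
           tip
day           
Thu   7.750000
Tue   9.000000
Fri  11.000000
Sun  18.000000
Wed  19.333333
filter rows where tip <= 9:
      tip
day      
Thu  7.75
Tue  9.00
add column tip_plus_4 = t['tip'] + 4:
      tip  tip_plus_4
day                  
Thu  7.75       11.75
Tue  9.00       13.00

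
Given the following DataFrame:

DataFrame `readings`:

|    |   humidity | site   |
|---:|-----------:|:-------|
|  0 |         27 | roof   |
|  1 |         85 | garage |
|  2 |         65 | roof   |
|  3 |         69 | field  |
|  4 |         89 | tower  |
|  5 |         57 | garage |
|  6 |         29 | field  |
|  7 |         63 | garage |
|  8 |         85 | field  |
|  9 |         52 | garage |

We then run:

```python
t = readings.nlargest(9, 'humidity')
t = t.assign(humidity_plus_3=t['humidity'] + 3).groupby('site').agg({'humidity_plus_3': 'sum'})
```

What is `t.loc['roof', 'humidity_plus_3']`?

take 9 rows with largest humidity:
   humidity    site
4        89   tower
1        85  garage
8        85   field
3        69   field
2        65    roof
7        63  garage
5        57  garage
9        52  garage
6        29   field
add column humidity_plus_3 = t['humidity'] + 3:
   humidity    site  humidity_plus_3
4        89   tower               92
1        85  garage               88
8        85   field               88
3        69   field               72
2        65    roof               68
7        63  garage               66
5        57  garage               60
9        52  garage               55
6        29   field               32
group by site, sum of humidity_plus_3:
        humidity_plus_3
site                   
field               192
garage              269
roof                 68
tower                92
So loc['roof', 'humidity_plus_3'] = 68.

68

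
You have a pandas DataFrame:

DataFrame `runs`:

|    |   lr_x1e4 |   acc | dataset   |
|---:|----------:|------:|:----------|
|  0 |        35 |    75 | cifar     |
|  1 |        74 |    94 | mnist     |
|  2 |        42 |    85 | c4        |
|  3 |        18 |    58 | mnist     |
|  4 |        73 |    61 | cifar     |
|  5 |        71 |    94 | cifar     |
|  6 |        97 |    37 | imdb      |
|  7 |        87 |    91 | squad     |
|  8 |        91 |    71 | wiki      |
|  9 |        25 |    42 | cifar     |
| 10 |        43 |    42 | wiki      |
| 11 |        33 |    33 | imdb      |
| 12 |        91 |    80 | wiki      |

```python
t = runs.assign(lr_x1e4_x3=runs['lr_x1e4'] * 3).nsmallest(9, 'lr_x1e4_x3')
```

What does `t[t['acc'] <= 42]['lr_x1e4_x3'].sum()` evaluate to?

303

add column lr_x1e4_x3 = runs['lr_x1e4'] * 3:
    lr_x1e4  acc dataset  lr_x1e4_x3
0        35   75   cifar         105
1        74   94   mnist         222
2        42   85      c4         126
3        18   58   mnist          54
4        73   61   cifar         219
5        71   94   cifar         213
6        97   37    imdb         291
7        87   91   squad         261
8        91   71    wiki         273
9        25   42   cifar          75
10       43   42    wiki         129
11       33   33    imdb          99
12       91   80    wiki         273
take 9 rows with smallest lr_x1e4_x3:
    lr_x1e4  acc dataset  lr_x1e4_x3
3        18   58   mnist          54
9        25   42   cifar          75
11       33   33    imdb          99
0        35   75   cifar         105
2        42   85      c4         126
10       43   42    wiki         129
5        71   94   cifar         213
4        73   61   cifar         219
1        74   94   mnist         222
filter rows where acc <= 42:
    lr_x1e4  acc dataset  lr_x1e4_x3
9        25   42   cifar          75
11       33   33    imdb          99
10       43   42    wiki         129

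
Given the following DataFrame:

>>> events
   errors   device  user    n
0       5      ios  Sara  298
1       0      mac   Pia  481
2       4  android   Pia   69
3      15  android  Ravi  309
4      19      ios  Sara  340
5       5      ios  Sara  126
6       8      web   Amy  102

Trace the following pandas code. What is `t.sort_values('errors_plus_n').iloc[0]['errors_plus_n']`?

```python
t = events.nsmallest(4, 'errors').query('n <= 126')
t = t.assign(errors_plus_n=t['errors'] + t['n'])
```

take 4 rows with smallest errors:
   errors   device  user    n
1       0      mac   Pia  481
2       4  android   Pia   69
0       5      ios  Sara  298
5       5      ios  Sara  126
filter rows where n <= 126:
   errors   device  user    n
2       4  android   Pia   69
5       5      ios  Sara  126
add column errors_plus_n = t['errors'] + t['n']:
   errors   device  user    n  errors_plus_n
2       4  android   Pia   69             73
5       5      ios  Sara  126            131
sort by errors_plus_n:
   errors   device  user    n  errors_plus_n
2       4  android   Pia   69             73
5       5      ios  Sara  126            131
Hence 73.

73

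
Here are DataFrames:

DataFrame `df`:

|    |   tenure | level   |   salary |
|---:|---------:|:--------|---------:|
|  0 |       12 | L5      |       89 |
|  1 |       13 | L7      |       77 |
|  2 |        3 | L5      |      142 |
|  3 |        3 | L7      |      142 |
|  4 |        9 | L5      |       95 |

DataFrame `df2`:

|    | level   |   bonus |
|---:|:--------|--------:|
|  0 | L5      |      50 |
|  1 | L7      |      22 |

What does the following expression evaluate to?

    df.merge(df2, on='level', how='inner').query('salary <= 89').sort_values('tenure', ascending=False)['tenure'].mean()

12.5

merge on 'level' (how='inner') → 5 rows:
   tenure level  salary  bonus
0      12    L5      89     50
1      13    L7      77     22
2       3    L5     142     50
3       3    L7     142     22
4       9    L5      95     50
filter rows where salary <= 89:
   tenure level  salary  bonus
0      12    L5      89     50
1      13    L7      77     22
sort by tenure descending:
   tenure level  salary  bonus
1      13    L7      77     22
0      12    L5      89     50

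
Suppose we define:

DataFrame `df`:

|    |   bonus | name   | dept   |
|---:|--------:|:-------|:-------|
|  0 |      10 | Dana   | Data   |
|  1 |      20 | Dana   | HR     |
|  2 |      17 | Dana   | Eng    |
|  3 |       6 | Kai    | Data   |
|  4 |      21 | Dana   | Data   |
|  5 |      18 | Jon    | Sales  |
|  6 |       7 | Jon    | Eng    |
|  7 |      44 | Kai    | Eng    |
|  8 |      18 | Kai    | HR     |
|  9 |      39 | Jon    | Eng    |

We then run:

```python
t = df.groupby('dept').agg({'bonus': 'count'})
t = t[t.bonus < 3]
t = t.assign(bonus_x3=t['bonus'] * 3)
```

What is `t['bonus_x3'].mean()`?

4.5

group by dept, count of bonus:
       bonus
dept        
Data       3
Eng        4
HR         2
Sales      1
filter rows where bonus < 3:
       bonus
dept        
HR         2
Sales      1
add column bonus_x3 = t['bonus'] * 3:
       bonus  bonus_x3
dept                  
HR         2         6
Sales      1         3
Taking the mean of column 'bonus_x3' gives 4.5.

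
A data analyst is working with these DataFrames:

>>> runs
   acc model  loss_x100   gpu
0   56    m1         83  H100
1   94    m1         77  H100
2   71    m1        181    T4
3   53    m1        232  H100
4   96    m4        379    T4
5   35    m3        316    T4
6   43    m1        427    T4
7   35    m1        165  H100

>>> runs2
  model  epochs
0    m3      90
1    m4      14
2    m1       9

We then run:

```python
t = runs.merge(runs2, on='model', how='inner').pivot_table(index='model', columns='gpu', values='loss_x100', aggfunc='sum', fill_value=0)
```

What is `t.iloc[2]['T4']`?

379

merge on 'model' (how='inner') → 8 rows:
   acc model  loss_x100   gpu  epochs
0   56    m1         83  H100       9
1   94    m1         77  H100       9
2   71    m1        181    T4       9
3   53    m1        232  H100       9
4   96    m4        379    T4      14
5   35    m3        316    T4      90
6   43    m1        427    T4       9
7   35    m1        165  H100       9
pivot: rows=model, cols=gpu, sum(loss_x100):
gpu    H100   T4
model           
m1      557  608
m3        0  316
m4        0  379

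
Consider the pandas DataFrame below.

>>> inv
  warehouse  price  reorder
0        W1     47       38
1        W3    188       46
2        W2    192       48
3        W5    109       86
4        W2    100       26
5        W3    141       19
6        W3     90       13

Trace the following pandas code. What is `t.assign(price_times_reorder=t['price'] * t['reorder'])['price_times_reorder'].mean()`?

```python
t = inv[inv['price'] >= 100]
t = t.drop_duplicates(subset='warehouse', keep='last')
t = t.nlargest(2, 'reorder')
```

filter rows where price >= 100:
  warehouse  price  reorder
1        W3    188       46
2        W2    192       48
3        W5    109       86
4        W2    100       26
5        W3    141       19
drop duplicate warehouse (keep=last):
  warehouse  price  reorder
3        W5    109       86
4        W2    100       26
5        W3    141       19
take 2 rows with largest reorder:
  warehouse  price  reorder
3        W5    109       86
4        W2    100       26
add column price_times_reorder = t['price'] * t['reorder']:
  warehouse  price  reorder  price_times_reorder
3        W5    109       86                 9374
4        W2    100       26                 2600
Hence 5987.0.

5987.0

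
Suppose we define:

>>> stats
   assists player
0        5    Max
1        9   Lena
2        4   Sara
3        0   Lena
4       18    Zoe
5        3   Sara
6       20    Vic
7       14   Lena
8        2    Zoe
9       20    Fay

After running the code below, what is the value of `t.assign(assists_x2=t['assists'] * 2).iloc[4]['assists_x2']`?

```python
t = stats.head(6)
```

36

take first 6 rows:
   assists player
0        5    Max
1        9   Lena
2        4   Sara
3        0   Lena
4       18    Zoe
5        3   Sara
add column assists_x2 = t['assists'] * 2:
   assists player  assists_x2
0        5    Max          10
1        9   Lena          18
2        4   Sara           8
3        0   Lena           0
4       18    Zoe          36
5        3   Sara           6
Reading off the value at position 4, column 'assists_x2', we get 36.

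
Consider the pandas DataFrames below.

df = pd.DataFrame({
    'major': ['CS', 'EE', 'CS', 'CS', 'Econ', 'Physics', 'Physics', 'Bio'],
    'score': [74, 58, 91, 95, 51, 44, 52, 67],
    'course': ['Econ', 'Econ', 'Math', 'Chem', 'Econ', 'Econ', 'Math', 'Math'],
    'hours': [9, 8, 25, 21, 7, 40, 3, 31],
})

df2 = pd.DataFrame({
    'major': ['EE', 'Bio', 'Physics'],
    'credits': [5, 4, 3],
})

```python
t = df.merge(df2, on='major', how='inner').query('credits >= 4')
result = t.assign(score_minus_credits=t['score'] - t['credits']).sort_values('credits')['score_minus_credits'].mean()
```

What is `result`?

merge on 'major' (how='inner') → 4 rows:
     major  score course  hours  credits
0       EE     58   Econ      8        5
1  Physics     44   Econ     40        3
2  Physics     52   Math      3        3
3      Bio     67   Math     31        4
filter rows where credits >= 4:
  major  score course  hours  credits
0    EE     58   Econ      8        5
3   Bio     67   Math     31        4
add column score_minus_credits = t['score'] - t['credits']:
  major  score course  hours  credits  score_minus_credits
0    EE     58   Econ      8        5                   53
3   Bio     67   Math     31        4                   63
sort by credits:
  major  score course  hours  credits  score_minus_credits
3   Bio     67   Math     31        4                   63
0    EE     58   Econ      8        5                   53

58.0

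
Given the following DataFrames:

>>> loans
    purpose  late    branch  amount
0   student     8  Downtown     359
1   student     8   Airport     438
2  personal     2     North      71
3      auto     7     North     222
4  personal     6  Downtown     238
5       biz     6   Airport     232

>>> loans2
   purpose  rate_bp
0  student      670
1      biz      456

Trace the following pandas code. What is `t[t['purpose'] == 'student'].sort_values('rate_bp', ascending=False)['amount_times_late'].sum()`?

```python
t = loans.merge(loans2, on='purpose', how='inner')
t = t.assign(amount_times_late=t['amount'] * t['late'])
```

6376

merge on 'purpose' (how='inner') → 3 rows:
   purpose  late    branch  amount  rate_bp
0  student     8  Downtown     359      670
1  student     8   Airport     438      670
2      biz     6   Airport     232      456
add column amount_times_late = t['amount'] * t['late']:
   purpose  late    branch  amount  rate_bp  amount_times_late
0  student     8  Downtown     359      670               2872
1  student     8   Airport     438      670               3504
2      biz     6   Airport     232      456               1392
filter rows where purpose == 'student':
   purpose  late    branch  amount  rate_bp  amount_times_late
0  student     8  Downtown     359      670               2872
1  student     8   Airport     438      670               3504
sort by rate_bp descending:
   purpose  late    branch  amount  rate_bp  amount_times_late
0  student     8  Downtown     359      670               2872
1  student     8   Airport     438      670               3504
Hence 6376.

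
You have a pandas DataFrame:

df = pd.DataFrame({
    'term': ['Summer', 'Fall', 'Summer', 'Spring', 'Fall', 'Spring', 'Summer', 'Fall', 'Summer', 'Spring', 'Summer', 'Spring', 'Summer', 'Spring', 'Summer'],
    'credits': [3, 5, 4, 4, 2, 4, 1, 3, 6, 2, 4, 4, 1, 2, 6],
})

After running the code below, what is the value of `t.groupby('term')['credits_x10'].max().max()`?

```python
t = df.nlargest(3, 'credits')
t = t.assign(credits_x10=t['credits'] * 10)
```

60

take 3 rows with largest credits:
      term  credits
8   Summer        6
14  Summer        6
1     Fall        5
add column credits_x10 = t['credits'] * 10:
      term  credits  credits_x10
8   Summer        6           60
14  Summer        6           60
1     Fall        5           50
group by term, max of credits_x10:
term
Fall      50
Summer    60
Name: credits_x10, dtype: int64
The max of the resulting series is 60.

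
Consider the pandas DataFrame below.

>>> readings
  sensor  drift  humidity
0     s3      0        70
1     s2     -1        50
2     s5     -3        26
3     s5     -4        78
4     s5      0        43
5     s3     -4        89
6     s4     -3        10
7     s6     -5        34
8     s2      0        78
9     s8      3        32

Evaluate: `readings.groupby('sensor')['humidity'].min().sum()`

group by sensor, min of humidity:
sensor
s2    50
s3    70
s4    10
s5    26
s6    34
s8    32
Name: humidity, dtype: int64
The sum of the resulting series is 222.

222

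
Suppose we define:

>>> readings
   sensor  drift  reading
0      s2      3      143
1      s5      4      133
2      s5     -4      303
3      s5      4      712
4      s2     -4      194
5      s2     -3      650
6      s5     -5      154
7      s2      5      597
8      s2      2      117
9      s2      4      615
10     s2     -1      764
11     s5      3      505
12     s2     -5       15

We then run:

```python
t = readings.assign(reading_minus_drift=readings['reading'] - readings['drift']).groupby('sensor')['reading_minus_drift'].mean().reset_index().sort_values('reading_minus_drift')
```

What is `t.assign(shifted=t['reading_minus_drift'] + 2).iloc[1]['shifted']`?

add column reading_minus_drift = readings['reading'] - readings['drift']:
   sensor  drift  reading  reading_minus_drift
0      s2      3      143                  140
1      s5      4      133                  129
2      s5     -4      303                  307
3      s5      4      712                  708
4      s2     -4      194                  198
5      s2     -3      650                  653
6      s5     -5      154                  159
7      s2      5      597                  592
8      s2      2      117                  115
9      s2      4      615                  611
10     s2     -1      764                  765
11     s5      3      505                  502
12     s2     -5       15                   20
group by sensor, mean of reading_minus_drift:
sensor
s2    386.75
s5    361.00
Name: reading_minus_drift, dtype: float64
reset_index():
  sensor  reading_minus_drift
0     s2               386.75
1     s5               361.00
sort by reading_minus_drift:
  sensor  reading_minus_drift
1     s5               361.00
0     s2               386.75
add column shifted = t['reading_minus_drift'] + 2:
  sensor  reading_minus_drift  shifted
1     s5               361.00   363.00
0     s2               386.75   388.75
The value at position 1, column 'shifted' is 388.75.

388.75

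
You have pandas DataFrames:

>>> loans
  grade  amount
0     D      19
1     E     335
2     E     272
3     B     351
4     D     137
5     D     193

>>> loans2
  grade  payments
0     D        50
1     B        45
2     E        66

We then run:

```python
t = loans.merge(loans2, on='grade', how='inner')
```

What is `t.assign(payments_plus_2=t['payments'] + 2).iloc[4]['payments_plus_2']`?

52

merge on 'grade' (how='inner') → 6 rows:
  grade  amount  payments
0     D      19        50
1     E     335        66
2     E     272        66
3     B     351        45
4     D     137        50
5     D     193        50
add column payments_plus_2 = t['payments'] + 2:
  grade  amount  payments  payments_plus_2
0     D      19        50               52
1     E     335        66               68
2     E     272        66               68
3     B     351        45               47
4     D     137        50               52
5     D     193        50               52
Reading off the value at position 4, column 'payments_plus_2', we get 52.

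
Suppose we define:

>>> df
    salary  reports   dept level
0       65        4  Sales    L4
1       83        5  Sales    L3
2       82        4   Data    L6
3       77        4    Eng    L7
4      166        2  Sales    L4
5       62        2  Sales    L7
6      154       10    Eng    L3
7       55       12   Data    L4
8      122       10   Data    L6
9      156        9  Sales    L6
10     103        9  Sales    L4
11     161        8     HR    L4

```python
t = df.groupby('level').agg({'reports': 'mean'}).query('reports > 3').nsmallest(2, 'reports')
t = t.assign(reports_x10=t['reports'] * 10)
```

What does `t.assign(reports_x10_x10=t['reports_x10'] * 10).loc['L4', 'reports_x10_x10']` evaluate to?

group by level, mean of reports:
        reports
level          
L3     7.500000
L4     7.000000
L6     7.666667
L7     3.000000
filter rows where reports > 3:
        reports
level          
L3     7.500000
L4     7.000000
L6     7.666667
take 2 rows with smallest reports:
       reports
level         
L4         7.0
L3         7.5
add column reports_x10 = t['reports'] * 10:
       reports  reports_x10
level                      
L4         7.0         70.0
L3         7.5         75.0
add column reports_x10_x10 = t['reports_x10'] * 10:
       reports  reports_x10  reports_x10_x10
level                                       
L4         7.0         70.0            700.0
L3         7.5         75.0            750.0

700.0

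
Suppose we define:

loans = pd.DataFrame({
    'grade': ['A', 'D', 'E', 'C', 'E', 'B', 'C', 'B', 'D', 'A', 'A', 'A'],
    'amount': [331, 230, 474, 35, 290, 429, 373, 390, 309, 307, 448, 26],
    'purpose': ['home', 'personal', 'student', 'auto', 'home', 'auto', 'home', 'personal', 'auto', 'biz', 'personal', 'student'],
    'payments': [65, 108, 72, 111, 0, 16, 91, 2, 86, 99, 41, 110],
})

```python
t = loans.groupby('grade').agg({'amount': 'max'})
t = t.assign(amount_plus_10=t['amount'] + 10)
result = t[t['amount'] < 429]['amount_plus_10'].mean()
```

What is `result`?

group by grade, max of amount:
       amount
grade        
A         448
B         429
C         373
D         309
E         474
add column amount_plus_10 = t['amount'] + 10:
       amount  amount_plus_10
grade                        
A         448             458
B         429             439
C         373             383
D         309             319
E         474             484
filter rows where amount < 429:
       amount  amount_plus_10
grade                        
C         373             383
D         309             319

351.0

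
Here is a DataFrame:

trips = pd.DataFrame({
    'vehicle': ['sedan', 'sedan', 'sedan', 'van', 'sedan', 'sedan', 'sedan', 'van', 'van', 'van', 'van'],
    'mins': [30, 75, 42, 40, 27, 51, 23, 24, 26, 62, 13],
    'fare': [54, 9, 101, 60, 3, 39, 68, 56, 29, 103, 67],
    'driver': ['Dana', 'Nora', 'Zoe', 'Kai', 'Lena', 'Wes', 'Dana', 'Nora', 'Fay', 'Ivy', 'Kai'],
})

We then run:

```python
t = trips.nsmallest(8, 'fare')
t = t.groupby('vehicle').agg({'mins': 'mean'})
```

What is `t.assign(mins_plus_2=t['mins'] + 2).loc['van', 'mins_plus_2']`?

27.75

take 8 rows with smallest fare:
   vehicle  mins  fare driver
4    sedan    27     3   Lena
1    sedan    75     9   Nora
8      van    26    29    Fay
5    sedan    51    39    Wes
0    sedan    30    54   Dana
7      van    24    56   Nora
3      van    40    60    Kai
10     van    13    67    Kai
group by vehicle, mean of mins:
          mins
vehicle       
sedan    45.75
van      25.75
add column mins_plus_2 = t['mins'] + 2:
          mins  mins_plus_2
vehicle                    
sedan    45.75        47.75
van      25.75        27.75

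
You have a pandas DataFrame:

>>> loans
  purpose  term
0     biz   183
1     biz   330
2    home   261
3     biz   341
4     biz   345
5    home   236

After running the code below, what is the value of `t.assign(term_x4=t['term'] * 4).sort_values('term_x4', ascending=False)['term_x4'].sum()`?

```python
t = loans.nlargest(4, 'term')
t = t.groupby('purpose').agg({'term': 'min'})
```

2364

take 4 rows with largest term:
  purpose  term
4     biz   345
3     biz   341
1     biz   330
2    home   261
group by purpose, min of term:
         term
purpose      
biz       330
home      261
add column term_x4 = t['term'] * 4:
         term  term_x4
purpose               
biz       330     1320
home      261     1044
sort by term_x4 descending:
         term  term_x4
purpose               
biz       330     1320
home      261     1044
The sum of column 'term_x4' is 2364.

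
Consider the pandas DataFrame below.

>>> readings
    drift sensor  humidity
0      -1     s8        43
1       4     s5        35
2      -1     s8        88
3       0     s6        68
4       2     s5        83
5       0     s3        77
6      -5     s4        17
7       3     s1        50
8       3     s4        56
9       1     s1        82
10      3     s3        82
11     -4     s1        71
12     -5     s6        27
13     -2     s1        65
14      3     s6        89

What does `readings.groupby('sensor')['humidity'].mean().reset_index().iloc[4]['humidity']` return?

61.3333333333

group by sensor, mean of humidity:
sensor
s1    67.000000
s3    79.500000
s4    36.500000
s5    59.000000
s6    61.333333
s8    65.500000
Name: humidity, dtype: float64
reset_index():
  sensor   humidity
0     s1  67.000000
1     s3  79.500000
2     s4  36.500000
3     s5  59.000000
4     s6  61.333333
5     s8  65.500000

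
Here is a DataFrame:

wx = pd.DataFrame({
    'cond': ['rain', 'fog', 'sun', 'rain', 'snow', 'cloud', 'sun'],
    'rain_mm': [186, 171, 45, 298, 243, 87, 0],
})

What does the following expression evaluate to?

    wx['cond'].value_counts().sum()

7

value_counts of cond:
cond
rain     2
sun      2
fog      1
snow     1
cloud    1
Name: count, dtype: int64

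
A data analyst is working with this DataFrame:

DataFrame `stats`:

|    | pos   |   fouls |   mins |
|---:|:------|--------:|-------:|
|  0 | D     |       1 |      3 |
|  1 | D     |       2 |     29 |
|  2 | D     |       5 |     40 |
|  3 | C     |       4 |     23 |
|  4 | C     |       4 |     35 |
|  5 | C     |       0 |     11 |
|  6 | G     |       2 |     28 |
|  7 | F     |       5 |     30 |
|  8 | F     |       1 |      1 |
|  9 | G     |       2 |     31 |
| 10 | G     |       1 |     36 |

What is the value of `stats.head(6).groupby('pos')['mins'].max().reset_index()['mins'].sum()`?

75

take first 6 rows:
  pos  fouls  mins
0   D      1     3
1   D      2    29
2   D      5    40
3   C      4    23
4   C      4    35
5   C      0    11
group by pos, max of mins:
pos
C    35
D    40
Name: mins, dtype: int64
reset_index():
  pos  mins
0   C    35
1   D    40
Finally, sum of column 'mins' = 75.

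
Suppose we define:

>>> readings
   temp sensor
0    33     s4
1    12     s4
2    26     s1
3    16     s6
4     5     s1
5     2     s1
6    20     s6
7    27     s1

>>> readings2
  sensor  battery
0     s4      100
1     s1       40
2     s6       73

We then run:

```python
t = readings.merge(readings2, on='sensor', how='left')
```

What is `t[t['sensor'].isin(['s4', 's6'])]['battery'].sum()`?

merge on 'sensor' (how='left') → 8 rows:
   temp sensor  battery
0    33     s4      100
1    12     s4      100
2    26     s1       40
3    16     s6       73
4     5     s1       40
5     2     s1       40
6    20     s6       73
7    27     s1       40
filter rows where sensor in ['s4', 's6']:
   temp sensor  battery
0    33     s4      100
1    12     s4      100
3    16     s6       73
6    20     s6       73
Reading off the sum of column 'battery', we get 346.

346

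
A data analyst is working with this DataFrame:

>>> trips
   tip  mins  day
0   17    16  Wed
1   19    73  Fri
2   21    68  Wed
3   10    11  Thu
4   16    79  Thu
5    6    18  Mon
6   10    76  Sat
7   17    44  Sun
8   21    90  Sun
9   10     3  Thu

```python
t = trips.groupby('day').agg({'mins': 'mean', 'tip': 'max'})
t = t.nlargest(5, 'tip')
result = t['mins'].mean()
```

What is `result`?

group by day: mean(mins), max(tip):
     mins  tip
day           
Fri  73.0   19
Mon  18.0    6
Sat  76.0   10
Sun  67.0   21
Thu  31.0   16
Wed  42.0   21
take 5 rows with largest tip:
     mins  tip
day           
Sun  67.0   21
Wed  42.0   21
Fri  73.0   19
Thu  31.0   16
Sat  76.0   10
The mean of column 'mins' is 57.8.

57.8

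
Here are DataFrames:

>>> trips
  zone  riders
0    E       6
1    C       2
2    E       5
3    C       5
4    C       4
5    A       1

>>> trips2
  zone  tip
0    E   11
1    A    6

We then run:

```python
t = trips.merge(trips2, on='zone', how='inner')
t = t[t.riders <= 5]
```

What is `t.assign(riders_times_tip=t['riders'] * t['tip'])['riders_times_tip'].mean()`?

merge on 'zone' (how='inner') → 3 rows:
  zone  riders  tip
0    E       6   11
1    E       5   11
2    A       1    6
filter rows where riders <= 5:
  zone  riders  tip
1    E       5   11
2    A       1    6
add column riders_times_tip = t['riders'] * t['tip']:
  zone  riders  tip  riders_times_tip
1    E       5   11                55
2    A       1    6                 6

30.5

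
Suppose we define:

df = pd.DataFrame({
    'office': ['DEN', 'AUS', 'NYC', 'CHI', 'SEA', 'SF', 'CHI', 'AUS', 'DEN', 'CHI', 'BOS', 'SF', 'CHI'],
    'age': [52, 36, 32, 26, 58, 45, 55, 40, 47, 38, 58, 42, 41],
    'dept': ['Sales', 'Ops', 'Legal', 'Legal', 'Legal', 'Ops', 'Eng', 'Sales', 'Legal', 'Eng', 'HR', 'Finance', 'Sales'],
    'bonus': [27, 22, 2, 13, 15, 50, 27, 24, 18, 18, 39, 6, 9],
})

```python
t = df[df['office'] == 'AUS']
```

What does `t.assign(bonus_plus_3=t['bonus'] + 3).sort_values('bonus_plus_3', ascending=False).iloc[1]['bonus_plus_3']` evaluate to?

filter rows where office == 'AUS':
  office  age   dept  bonus
1    AUS   36    Ops     22
7    AUS   40  Sales     24
add column bonus_plus_3 = t['bonus'] + 3:
  office  age   dept  bonus  bonus_plus_3
1    AUS   36    Ops     22            25
7    AUS   40  Sales     24            27
sort by bonus_plus_3 descending:
  office  age   dept  bonus  bonus_plus_3
7    AUS   40  Sales     24            27
1    AUS   36    Ops     22            25
So iloc[1]['bonus_plus_3'] = 25.

25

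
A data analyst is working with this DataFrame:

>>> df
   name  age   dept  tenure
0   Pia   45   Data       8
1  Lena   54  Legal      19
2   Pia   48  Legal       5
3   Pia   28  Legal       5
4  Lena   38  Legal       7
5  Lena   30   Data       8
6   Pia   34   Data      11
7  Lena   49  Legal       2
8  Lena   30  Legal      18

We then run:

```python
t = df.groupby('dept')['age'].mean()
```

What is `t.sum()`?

group by dept, mean of age:
dept
Data     36.333333
Legal    41.166667
Name: age, dtype: float64

77.5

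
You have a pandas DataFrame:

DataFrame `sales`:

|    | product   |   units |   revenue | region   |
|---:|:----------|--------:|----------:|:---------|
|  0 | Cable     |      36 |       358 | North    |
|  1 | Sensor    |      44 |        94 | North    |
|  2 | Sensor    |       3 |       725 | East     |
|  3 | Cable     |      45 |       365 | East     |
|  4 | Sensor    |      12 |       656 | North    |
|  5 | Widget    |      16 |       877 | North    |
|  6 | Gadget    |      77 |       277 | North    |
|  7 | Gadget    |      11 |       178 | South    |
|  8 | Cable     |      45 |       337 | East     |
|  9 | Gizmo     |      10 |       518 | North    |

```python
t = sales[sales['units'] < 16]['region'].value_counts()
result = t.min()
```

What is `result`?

filter rows where units < 16:
  product  units  revenue region
2  Sensor      3      725   East
4  Sensor     12      656  North
7  Gadget     11      178  South
9   Gizmo     10      518  North
value_counts of region:
region
North    2
East     1
South    1
Name: count, dtype: int64
min of the resulting series → 1

1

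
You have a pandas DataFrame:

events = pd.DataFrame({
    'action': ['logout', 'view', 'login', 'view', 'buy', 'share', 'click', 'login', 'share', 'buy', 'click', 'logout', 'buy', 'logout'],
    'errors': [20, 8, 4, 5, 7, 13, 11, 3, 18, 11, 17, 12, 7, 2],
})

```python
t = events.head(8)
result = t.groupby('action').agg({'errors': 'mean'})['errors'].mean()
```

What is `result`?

take first 8 rows:
   action  errors
0  logout      20
1    view       8
2   login       4
3    view       5
4     buy       7
5   share      13
6   click      11
7   login       3
group by action, mean of errors:
        errors
action        
buy        7.0
click     11.0
login      3.5
logout    20.0
share     13.0
view       6.5

10.1666666667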